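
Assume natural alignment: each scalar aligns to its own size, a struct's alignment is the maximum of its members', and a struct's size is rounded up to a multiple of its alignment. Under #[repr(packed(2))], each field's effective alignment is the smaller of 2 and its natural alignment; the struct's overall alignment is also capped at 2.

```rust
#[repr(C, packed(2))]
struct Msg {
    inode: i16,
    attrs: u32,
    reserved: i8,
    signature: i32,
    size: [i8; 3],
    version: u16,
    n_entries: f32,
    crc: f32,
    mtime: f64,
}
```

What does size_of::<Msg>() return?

34 bytes

0..2  inode  (2B, 2-aligned)
2..6  attrs  (4B, 2-aligned)
6..7  reserved  (1B, 1-aligned)
7..8  -- padding (1B)
8..12  signature  (4B, 2-aligned)
12..15  size  (3B, 1-aligned)
15..16  -- padding (1B)
16..18  version  (2B, 2-aligned)
18..22  n_entries  (4B, 2-aligned)
22..26  crc  (4B, 2-aligned)
26..34  mtime  (8B, 2-aligned)
sizeof = 34, alignof = 2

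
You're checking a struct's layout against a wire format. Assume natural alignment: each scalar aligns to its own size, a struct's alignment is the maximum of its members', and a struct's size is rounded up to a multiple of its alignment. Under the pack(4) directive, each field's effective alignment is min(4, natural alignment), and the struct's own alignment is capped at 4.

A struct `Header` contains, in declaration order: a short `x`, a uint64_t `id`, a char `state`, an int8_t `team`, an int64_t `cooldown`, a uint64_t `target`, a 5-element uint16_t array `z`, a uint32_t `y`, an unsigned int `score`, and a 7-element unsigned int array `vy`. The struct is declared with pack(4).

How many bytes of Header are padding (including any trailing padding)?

6

x at 0 (size 2, align 2) → ends 2
pad 2 to align 4 for id
id at 4 (size 8, align 4) → ends 12
state at 12 (size 1, align 1) → ends 13
team at 13 (size 1, align 1) → ends 14
pad 2 to align 4 for cooldown
cooldown at 16 (size 8, align 4) → ends 24
target at 24 (size 8, align 4) → ends 32
z at 32 (size 10, align 2) → ends 42
pad 2 to align 4 for y
y at 44 (size 4, align 4) → ends 48
score at 48 (size 4, align 4) → ends 52
vy at 52 (size 28, align 4) → ends 80
total 80 bytes, alignment 4
data bytes 74, size 80 → padding 6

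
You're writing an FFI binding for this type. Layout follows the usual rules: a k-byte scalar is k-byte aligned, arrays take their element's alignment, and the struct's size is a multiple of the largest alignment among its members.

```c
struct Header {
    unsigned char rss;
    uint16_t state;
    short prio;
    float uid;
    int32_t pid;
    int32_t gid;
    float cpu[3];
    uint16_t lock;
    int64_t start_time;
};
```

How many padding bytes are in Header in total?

0..1  rss  (1B, 1-aligned)
1..2  -- padding (1B)
2..4  state  (2B, 2-aligned)
4..6  prio  (2B, 2-aligned)
6..8  -- padding (2B)
8..12  uid  (4B, 4-aligned)
12..16  pid  (4B, 4-aligned)
16..20  gid  (4B, 4-aligned)
20..32  cpu  (12B, 4-aligned)
32..34  lock  (2B, 2-aligned)
34..40  -- padding (6B)
40..48  start_time  (8B, 8-aligned)
sizeof = 48, alignof = 8
data bytes 39, size 48 → padding 9

9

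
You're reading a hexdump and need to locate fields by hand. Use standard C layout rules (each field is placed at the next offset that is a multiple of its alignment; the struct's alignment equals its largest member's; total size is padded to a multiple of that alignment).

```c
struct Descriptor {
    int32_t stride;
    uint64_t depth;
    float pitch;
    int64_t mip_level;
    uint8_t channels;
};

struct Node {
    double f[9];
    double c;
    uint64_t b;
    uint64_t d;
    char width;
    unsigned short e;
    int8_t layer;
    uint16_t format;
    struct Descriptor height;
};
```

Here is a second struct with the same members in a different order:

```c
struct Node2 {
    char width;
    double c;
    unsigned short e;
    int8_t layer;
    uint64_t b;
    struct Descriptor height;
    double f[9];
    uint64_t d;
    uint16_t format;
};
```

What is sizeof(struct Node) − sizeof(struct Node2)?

-16

Descriptor: 0..4  stride  (4B, 4-aligned); 4..8  -- padding (4B); 8..16  depth  (8B, 8-aligned); 16..20  pitch  (4B, 4-aligned); 20..24  -- padding (4B); 24..32  mip_level  (8B, 8-aligned); 32..33  channels  (1B, 1-aligned); 33..40  -- tail padding (7B); sizeof = 40, alignof = 8
0..72  f  (72B, 8-aligned)
72..80  c  (8B, 8-aligned)
80..88  b  (8B, 8-aligned)
88..96  d  (8B, 8-aligned)
96..97  width  (1B, 1-aligned)
97..98  -- padding (1B)
98..100  e  (2B, 2-aligned)
100..101  layer  (1B, 1-aligned)
101..102  -- padding (1B)
102..104  format  (2B, 2-aligned)
104..144  height  (40B, 8-aligned)
sizeof = 144, alignof = 8
— Node2 —
0..1  width  (1B, 1-aligned)
1..8  -- padding (7B)
8..16  c  (8B, 8-aligned)
16..18  e  (2B, 2-aligned)
18..19  layer  (1B, 1-aligned)
19..24  -- padding (5B)
24..32  b  (8B, 8-aligned)
32..72  height  (40B, 8-aligned)
72..144  f  (72B, 8-aligned)
144..152  d  (8B, 8-aligned)
152..154  format  (2B, 2-aligned)
154..160  -- tail padding (6B)
sizeof = 160, alignof = 8
144 − 160 = -16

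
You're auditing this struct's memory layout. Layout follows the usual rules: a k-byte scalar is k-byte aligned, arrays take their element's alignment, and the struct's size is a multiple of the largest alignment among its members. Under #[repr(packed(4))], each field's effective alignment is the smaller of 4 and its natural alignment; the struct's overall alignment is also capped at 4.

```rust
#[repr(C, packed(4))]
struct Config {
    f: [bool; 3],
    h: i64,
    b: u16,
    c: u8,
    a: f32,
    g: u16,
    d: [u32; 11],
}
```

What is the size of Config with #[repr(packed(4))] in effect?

68

0..3  f  (3B, 1-aligned)
3..4  -- padding (1B)
4..12  h  (8B, 4-aligned)
12..14  b  (2B, 2-aligned)
14..15  c  (1B, 1-aligned)
15..16  -- padding (1B)
16..20  a  (4B, 4-aligned)
20..22  g  (2B, 2-aligned)
22..24  -- padding (2B)
24..68  d  (44B, 4-aligned)
sizeof = 68, alignof = 4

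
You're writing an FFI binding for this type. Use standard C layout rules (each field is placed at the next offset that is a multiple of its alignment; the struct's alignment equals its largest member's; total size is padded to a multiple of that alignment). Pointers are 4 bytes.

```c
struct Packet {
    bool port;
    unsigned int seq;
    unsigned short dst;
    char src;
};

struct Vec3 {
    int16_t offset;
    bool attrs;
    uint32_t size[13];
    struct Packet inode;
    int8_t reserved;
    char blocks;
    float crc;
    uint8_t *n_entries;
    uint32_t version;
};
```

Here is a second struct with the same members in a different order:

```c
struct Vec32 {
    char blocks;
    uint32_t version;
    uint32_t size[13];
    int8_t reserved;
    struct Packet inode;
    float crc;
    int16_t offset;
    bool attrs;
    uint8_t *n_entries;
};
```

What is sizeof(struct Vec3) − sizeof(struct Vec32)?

Packet: 0..1  port  (1B, 1-aligned); 1..4  -- padding (3B); 4..8  seq  (4B, 4-aligned); 8..10  dst  (2B, 2-aligned); 10..11  src  (1B, 1-aligned); 11..12  -- tail padding (1B); sizeof = 12, alignof = 4
0..2  offset  (2B, 2-aligned)
2..3  attrs  (1B, 1-aligned)
3..4  -- padding (1B)
4..56  size  (52B, 4-aligned)
56..68  inode  (12B, 4-aligned)
68..69  reserved  (1B, 1-aligned)
69..70  blocks  (1B, 1-aligned)
70..72  -- padding (2B)
72..76  crc  (4B, 4-aligned)
76..80  n_entries  (4B, 4-aligned)
80..84  version  (4B, 4-aligned)
sizeof = 84, alignof = 4
— Vec32 —
0..1  blocks  (1B, 1-aligned)
1..4  -- padding (3B)
4..8  version  (4B, 4-aligned)
8..60  size  (52B, 4-aligned)
60..61  reserved  (1B, 1-aligned)
61..64  -- padding (3B)
64..76  inode  (12B, 4-aligned)
76..80  crc  (4B, 4-aligned)
80..82  offset  (2B, 2-aligned)
82..83  attrs  (1B, 1-aligned)
83..84  -- padding (1B)
84..88  n_entries  (4B, 4-aligned)
sizeof = 88, alignof = 4
84 − 88 = -4

-4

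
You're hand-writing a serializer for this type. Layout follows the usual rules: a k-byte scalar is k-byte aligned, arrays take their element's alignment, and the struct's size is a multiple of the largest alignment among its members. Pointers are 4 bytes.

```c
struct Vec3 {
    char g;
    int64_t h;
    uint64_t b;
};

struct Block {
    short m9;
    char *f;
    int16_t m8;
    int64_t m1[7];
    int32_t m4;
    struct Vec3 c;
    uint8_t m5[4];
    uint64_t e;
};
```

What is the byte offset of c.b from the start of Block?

Vec3: 0..1  g  (1B, 1-aligned); 1..8  -- padding (7B); 8..16  h  (8B, 8-aligned); 16..24  b  (8B, 8-aligned); sizeof = 24, alignof = 8
0..2  m9  (2B, 2-aligned)
2..4  -- padding (2B)
4..8  f  (4B, 4-aligned)
8..10  m8  (2B, 2-aligned)
10..16  -- padding (6B)
16..72  m1  (56B, 8-aligned)
72..76  m4  (4B, 4-aligned)
76..80  -- padding (4B)
80..104  c  (24B, 8-aligned)
within Vec3: b at 16
80 + 16 = 96

96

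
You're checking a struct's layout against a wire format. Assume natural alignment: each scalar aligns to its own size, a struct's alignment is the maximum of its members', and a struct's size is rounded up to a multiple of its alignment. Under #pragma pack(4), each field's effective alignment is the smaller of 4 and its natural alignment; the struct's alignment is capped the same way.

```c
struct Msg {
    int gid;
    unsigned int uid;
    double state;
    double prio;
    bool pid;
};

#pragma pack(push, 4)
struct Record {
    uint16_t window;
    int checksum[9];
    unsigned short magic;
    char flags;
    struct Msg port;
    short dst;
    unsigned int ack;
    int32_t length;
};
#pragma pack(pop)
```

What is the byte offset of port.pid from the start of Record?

68

Msg: gid at 0 (size 4, align 4) → ends 4; uid at 4 (size 4, align 4) → ends 8; state at 8 (size 8, align 8) → ends 16; prio at 16 (size 8, align 8) → ends 24; pid at 24 (size 1, align 1) → ends 25; tail pad 7 to reach multiple of 8; total 32 bytes, alignment 8
window at 0 (size 2, align 2) → ends 2
pad 2 to align 4 for checksum
checksum at 4 (size 36, align 4) → ends 40
magic at 40 (size 2, align 2) → ends 42
flags at 42 (size 1, align 1) → ends 43
pad 1 to align 4 for port
port at 44 (size 32, align 4) → ends 76
within Msg: pid at 24
44 + 24 = 68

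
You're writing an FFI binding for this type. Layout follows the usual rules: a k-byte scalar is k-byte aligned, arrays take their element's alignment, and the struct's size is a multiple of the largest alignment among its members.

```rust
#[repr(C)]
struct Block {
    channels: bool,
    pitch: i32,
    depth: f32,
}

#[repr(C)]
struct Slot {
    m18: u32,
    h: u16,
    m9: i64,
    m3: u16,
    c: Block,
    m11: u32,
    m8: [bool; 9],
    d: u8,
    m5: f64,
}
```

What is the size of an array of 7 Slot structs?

392

Block: 0..1  channels  (1B, 1-aligned); 1..4  -- padding (3B); 4..8  pitch  (4B, 4-aligned); 8..12  depth  (4B, 4-aligned); sizeof = 12, alignof = 4
0..4  m18  (4B, 4-aligned)
4..6  h  (2B, 2-aligned)
6..8  -- padding (2B)
8..16  m9  (8B, 8-aligned)
16..18  m3  (2B, 2-aligned)
18..20  -- padding (2B)
20..32  c  (12B, 4-aligned)
32..36  m11  (4B, 4-aligned)
36..45  m8  (9B, 1-aligned)
45..46  d  (1B, 1-aligned)
46..48  -- padding (2B)
48..56  m5  (8B, 8-aligned)
sizeof = 56, alignof = 8
array of 7: 7 × 56 = 392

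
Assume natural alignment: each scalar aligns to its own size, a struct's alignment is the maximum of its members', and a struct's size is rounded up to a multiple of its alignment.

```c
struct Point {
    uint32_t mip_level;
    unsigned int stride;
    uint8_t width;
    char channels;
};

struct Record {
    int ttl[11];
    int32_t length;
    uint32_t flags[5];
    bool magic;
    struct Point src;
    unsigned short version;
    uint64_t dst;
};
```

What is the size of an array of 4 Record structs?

Point: mip_level at 0 (size 4, align 4) → ends 4; stride at 4 (size 4, align 4) → ends 8; width at 8 (size 1, align 1) → ends 9; channels at 9 (size 1, align 1) → ends 10; tail pad 2 to reach multiple of 4; total 12 bytes, alignment 4
ttl at 0 (size 44, align 4) → ends 44
length at 44 (size 4, align 4) → ends 48
flags at 48 (size 20, align 4) → ends 68
magic at 68 (size 1, align 1) → ends 69
pad 3 to align 4 for src
src at 72 (size 12, align 4) → ends 84
version at 84 (size 2, align 2) → ends 86
pad 2 to align 8 for dst
dst at 88 (size 8, align 8) → ends 96
total 96 bytes, alignment 8
array of 4: 4 × 96 = 384

384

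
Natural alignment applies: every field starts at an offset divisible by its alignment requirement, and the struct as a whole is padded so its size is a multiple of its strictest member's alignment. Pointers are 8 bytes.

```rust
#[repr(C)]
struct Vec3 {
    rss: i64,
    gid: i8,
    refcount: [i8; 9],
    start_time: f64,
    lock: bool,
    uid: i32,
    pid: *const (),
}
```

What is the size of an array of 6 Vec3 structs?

288

0..8  rss  (8B, 8-aligned)
8..9  gid  (1B, 1-aligned)
9..18  refcount  (9B, 1-aligned)
18..24  -- padding (6B)
24..32  start_time  (8B, 8-aligned)
32..33  lock  (1B, 1-aligned)
33..36  -- padding (3B)
36..40  uid  (4B, 4-aligned)
40..48  pid  (8B, 8-aligned)
sizeof = 48, alignof = 8
array of 6: 6 × 48 = 288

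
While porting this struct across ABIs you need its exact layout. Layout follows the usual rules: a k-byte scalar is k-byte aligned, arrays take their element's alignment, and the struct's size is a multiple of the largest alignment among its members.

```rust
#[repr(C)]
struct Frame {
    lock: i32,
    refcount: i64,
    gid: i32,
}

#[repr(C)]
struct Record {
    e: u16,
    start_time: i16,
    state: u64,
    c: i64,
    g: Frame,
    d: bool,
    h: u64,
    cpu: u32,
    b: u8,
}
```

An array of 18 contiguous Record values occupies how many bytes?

Frame: lock at 0 (size 4, align 4) → ends 4; pad 4 to align 8 for refcount; refcount at 8 (size 8, align 8) → ends 16; gid at 16 (size 4, align 4) → ends 20; tail pad 4 to reach multiple of 8; total 24 bytes, alignment 8
e at 0 (size 2, align 2) → ends 2
start_time at 2 (size 2, align 2) → ends 4
pad 4 to align 8 for state
state at 8 (size 8, align 8) → ends 16
c at 16 (size 8, align 8) → ends 24
g at 24 (size 24, align 8) → ends 48
d at 48 (size 1, align 1) → ends 49
pad 7 to align 8 for h
h at 56 (size 8, align 8) → ends 64
cpu at 64 (size 4, align 4) → ends 68
b at 68 (size 1, align 1) → ends 69
tail pad 3 to reach multiple of 8
total 72 bytes, alignment 8
array of 18: 18 × 72 = 1296

1296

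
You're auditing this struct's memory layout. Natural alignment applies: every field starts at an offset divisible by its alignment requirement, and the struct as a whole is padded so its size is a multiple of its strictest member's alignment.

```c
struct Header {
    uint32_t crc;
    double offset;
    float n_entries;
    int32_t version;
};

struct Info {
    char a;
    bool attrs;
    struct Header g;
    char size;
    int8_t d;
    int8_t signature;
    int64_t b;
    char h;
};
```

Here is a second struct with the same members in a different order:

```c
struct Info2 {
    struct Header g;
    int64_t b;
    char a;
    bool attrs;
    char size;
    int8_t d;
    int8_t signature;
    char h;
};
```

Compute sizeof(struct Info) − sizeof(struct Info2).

Header: @0: crc [4B, align 4] → 4; +4 pad (align 8); @8: offset [8B, align 8] → 16; @16: n_entries [4B, align 4] → 20; @20: version [4B, align 4] → 24; size 24, align 8
@0: a [1B, align 1] → 1
@1: attrs [1B, align 1] → 2
+6 pad (align 8)
@8: g [24B, align 8] → 32
@32: size [1B, align 1] → 33
@33: d [1B, align 1] → 34
@34: signature [1B, align 1] → 35
+5 pad (align 8)
@40: b [8B, align 8] → 48
@48: h [1B, align 1] → 49
+7 tail pad (align 8)
size 56, align 8
— Info2 —
@0: g [24B, align 8] → 24
@24: b [8B, align 8] → 32
@32: a [1B, align 1] → 33
@33: attrs [1B, align 1] → 34
@34: size [1B, align 1] → 35
@35: d [1B, align 1] → 36
@36: signature [1B, align 1] → 37
@37: h [1B, align 1] → 38
+2 tail pad (align 8)
size 40, align 8
56 − 40 = 16

16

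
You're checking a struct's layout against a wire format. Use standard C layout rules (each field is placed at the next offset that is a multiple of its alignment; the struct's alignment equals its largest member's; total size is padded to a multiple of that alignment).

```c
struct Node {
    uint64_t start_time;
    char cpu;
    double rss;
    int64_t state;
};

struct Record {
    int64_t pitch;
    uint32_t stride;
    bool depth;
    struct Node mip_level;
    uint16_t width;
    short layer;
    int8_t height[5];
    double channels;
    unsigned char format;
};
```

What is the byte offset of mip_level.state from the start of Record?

Node: 0..8  start_time  (8B, 8-aligned); 8..9  cpu  (1B, 1-aligned); 9..16  -- padding (7B); 16..24  rss  (8B, 8-aligned); 24..32  state  (8B, 8-aligned); sizeof = 32, alignof = 8
0..8  pitch  (8B, 8-aligned)
8..12  stride  (4B, 4-aligned)
12..13  depth  (1B, 1-aligned)
13..16  -- padding (3B)
16..48  mip_level  (32B, 8-aligned)
within Node: state at 24
16 + 24 = 40

40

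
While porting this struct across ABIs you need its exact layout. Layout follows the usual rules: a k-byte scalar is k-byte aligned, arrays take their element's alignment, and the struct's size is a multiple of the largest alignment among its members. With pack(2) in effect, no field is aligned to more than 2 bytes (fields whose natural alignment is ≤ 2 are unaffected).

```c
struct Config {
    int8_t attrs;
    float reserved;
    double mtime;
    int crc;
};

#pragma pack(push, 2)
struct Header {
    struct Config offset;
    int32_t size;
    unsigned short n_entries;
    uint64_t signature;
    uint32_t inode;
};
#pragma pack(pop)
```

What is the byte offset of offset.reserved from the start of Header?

4

Config: 0..1  attrs  (1B, 1-aligned); 1..4  -- padding (3B); 4..8  reserved  (4B, 4-aligned); 8..16  mtime  (8B, 8-aligned); 16..20  crc  (4B, 4-aligned); 20..24  -- tail padding (4B); sizeof = 24, alignof = 8
0..24  offset  (24B, 2-aligned)
within Config: reserved at 4
0 + 4 = 4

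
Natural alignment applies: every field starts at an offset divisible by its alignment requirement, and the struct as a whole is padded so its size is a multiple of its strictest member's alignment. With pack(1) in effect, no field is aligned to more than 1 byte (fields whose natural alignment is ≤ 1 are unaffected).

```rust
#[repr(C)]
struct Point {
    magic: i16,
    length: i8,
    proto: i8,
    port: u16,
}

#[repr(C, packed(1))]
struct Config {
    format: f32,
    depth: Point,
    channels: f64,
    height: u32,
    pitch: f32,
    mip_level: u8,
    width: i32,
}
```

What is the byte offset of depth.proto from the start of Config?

7

Point: 0..2  magic  (2B, 2-aligned); 2..3  length  (1B, 1-aligned); 3..4  proto  (1B, 1-aligned); 4..6  port  (2B, 2-aligned); sizeof = 6, alignof = 2
0..4  format  (4B, 1-aligned)
4..10  depth  (6B, 1-aligned)
within Point: proto at 3
4 + 3 = 7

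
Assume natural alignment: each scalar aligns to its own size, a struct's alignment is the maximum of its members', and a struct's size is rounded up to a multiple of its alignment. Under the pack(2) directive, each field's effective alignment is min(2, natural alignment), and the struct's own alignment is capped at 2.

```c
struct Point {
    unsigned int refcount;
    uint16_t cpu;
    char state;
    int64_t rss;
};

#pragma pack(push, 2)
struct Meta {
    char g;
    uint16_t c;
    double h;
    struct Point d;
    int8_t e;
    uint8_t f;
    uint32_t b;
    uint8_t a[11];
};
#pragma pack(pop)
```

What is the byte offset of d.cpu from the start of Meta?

16

Point: 0..4  refcount  (4B, 4-aligned); 4..6  cpu  (2B, 2-aligned); 6..7  state  (1B, 1-aligned); 7..8  -- padding (1B); 8..16  rss  (8B, 8-aligned); sizeof = 16, alignof = 8
0..1  g  (1B, 1-aligned)
1..2  -- padding (1B)
2..4  c  (2B, 2-aligned)
4..12  h  (8B, 2-aligned)
12..28  d  (16B, 2-aligned)
within Point: cpu at 4
12 + 4 = 16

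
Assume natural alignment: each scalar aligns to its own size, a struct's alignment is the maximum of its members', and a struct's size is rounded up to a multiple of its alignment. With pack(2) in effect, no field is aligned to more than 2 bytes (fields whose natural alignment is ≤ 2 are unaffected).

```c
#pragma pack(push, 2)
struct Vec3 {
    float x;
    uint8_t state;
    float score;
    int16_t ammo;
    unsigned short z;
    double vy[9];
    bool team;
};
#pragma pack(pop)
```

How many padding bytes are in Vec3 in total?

2

x at 0 (size 4, align 2) → ends 4
state at 4 (size 1, align 1) → ends 5
pad 1 to align 2 for score
score at 6 (size 4, align 2) → ends 10
ammo at 10 (size 2, align 2) → ends 12
z at 12 (size 2, align 2) → ends 14
vy at 14 (size 72, align 2) → ends 86
team at 86 (size 1, align 1) → ends 87
tail pad 1 to reach multiple of 2
total 88 bytes, alignment 2
data bytes 86, size 88 → padding 2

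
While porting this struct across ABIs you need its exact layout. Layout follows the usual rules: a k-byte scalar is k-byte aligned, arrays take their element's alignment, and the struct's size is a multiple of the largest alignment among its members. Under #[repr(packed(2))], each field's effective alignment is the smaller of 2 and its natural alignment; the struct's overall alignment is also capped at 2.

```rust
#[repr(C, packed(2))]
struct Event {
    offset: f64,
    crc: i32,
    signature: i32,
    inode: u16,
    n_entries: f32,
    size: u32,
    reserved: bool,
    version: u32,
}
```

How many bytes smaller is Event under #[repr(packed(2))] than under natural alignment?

8

natural layout:
  offset at 0 (size 8, align 8) → ends 8
  crc at 8 (size 4, align 4) → ends 12
  signature at 12 (size 4, align 4) → ends 16
  inode at 16 (size 2, align 2) → ends 18
  pad 2 to align 4 for n_entries
  n_entries at 20 (size 4, align 4) → ends 24
  size at 24 (size 4, align 4) → ends 28
  reserved at 28 (size 1, align 1) → ends 29
  pad 3 to align 4 for version
  version at 32 (size 4, align 4) → ends 36
  tail pad 4 to reach multiple of 8
  total 40 bytes, alignment 8
packed(2) layout:
  offset at 0 (size 8, align 2) → ends 8
  crc at 8 (size 4, align 2) → ends 12
  signature at 12 (size 4, align 2) → ends 16
  inode at 16 (size 2, align 2) → ends 18
  n_entries at 18 (size 4, align 2) → ends 22
  size at 22 (size 4, align 2) → ends 26
  reserved at 26 (size 1, align 1) → ends 27
  pad 1 to align 2 for version
  version at 28 (size 4, align 2) → ends 32
  total 32 bytes, alignment 2
40 − 32 = 8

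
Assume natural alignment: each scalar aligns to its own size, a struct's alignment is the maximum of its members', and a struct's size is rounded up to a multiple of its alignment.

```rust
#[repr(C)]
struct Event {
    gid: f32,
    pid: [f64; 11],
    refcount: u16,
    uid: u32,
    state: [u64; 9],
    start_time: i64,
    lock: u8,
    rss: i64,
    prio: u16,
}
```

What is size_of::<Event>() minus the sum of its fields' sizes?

@0: gid [4B, align 4] → 4
+4 pad (align 8)
@8: pid [88B, align 8] → 96
@96: refcount [2B, align 2] → 98
+2 pad (align 4)
@100: uid [4B, align 4] → 104
@104: state [72B, align 8] → 176
@176: start_time [8B, align 8] → 184
@184: lock [1B, align 1] → 185
+7 pad (align 8)
@192: rss [8B, align 8] → 200
@200: prio [2B, align 2] → 202
+6 tail pad (align 8)
size 208, align 8
data bytes 189, size 208 → padding 19

19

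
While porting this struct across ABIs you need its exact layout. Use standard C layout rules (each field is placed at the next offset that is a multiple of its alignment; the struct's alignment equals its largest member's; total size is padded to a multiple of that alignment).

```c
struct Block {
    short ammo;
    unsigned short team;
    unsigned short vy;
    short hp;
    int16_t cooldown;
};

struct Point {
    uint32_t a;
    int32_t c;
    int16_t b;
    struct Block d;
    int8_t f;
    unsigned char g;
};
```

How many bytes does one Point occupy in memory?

Block: 0..2  ammo  (2B, 2-aligned); 2..4  team  (2B, 2-aligned); 4..6  vy  (2B, 2-aligned); 6..8  hp  (2B, 2-aligned); 8..10  cooldown  (2B, 2-aligned); sizeof = 10, alignof = 2
0..4  a  (4B, 4-aligned)
4..8  c  (4B, 4-aligned)
8..10  b  (2B, 2-aligned)
10..20  d  (10B, 2-aligned)
20..21  f  (1B, 1-aligned)
21..22  g  (1B, 1-aligned)
22..24  -- tail padding (2B)
sizeof = 24, alignof = 4

24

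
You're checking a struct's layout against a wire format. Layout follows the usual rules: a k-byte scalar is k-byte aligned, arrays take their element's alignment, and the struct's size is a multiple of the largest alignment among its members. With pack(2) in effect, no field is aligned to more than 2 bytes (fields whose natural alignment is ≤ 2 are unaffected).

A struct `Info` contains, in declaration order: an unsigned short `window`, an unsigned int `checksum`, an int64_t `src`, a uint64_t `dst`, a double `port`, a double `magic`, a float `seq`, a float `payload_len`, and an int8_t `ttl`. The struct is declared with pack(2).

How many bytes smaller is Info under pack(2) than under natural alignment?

8

natural layout:
  window at 0 (size 2, align 2) → ends 2
  pad 2 to align 4 for checksum
  checksum at 4 (size 4, align 4) → ends 8
  src at 8 (size 8, align 8) → ends 16
  dst at 16 (size 8, align 8) → ends 24
  port at 24 (size 8, align 8) → ends 32
  magic at 32 (size 8, align 8) → ends 40
  seq at 40 (size 4, align 4) → ends 44
  payload_len at 44 (size 4, align 4) → ends 48
  ttl at 48 (size 1, align 1) → ends 49
  tail pad 7 to reach multiple of 8
  total 56 bytes, alignment 8
packed(2) layout:
  window at 0 (size 2, align 2) → ends 2
  checksum at 2 (size 4, align 2) → ends 6
  src at 6 (size 8, align 2) → ends 14
  dst at 14 (size 8, align 2) → ends 22
  port at 22 (size 8, align 2) → ends 30
  magic at 30 (size 8, align 2) → ends 38
  seq at 38 (size 4, align 2) → ends 42
  payload_len at 42 (size 4, align 2) → ends 46
  ttl at 46 (size 1, align 1) → ends 47
  tail pad 1 to reach multiple of 2
  total 48 bytes, alignment 2
56 − 48 = 8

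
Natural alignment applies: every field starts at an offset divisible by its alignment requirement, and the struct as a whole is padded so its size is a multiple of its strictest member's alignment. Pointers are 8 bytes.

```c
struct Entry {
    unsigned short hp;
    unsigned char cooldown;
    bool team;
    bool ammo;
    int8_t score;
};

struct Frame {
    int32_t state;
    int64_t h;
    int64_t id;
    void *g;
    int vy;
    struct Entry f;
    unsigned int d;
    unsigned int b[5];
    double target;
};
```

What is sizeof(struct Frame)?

80 bytes

Entry: 0..2  hp  (2B, 2-aligned); 2..3  cooldown  (1B, 1-aligned); 3..4  team  (1B, 1-aligned); 4..5  ammo  (1B, 1-aligned); 5..6  score  (1B, 1-aligned); sizeof = 6, alignof = 2
0..4  state  (4B, 4-aligned)
4..8  -- padding (4B)
8..16  h  (8B, 8-aligned)
16..24  id  (8B, 8-aligned)
24..32  g  (8B, 8-aligned)
32..36  vy  (4B, 4-aligned)
36..42  f  (6B, 2-aligned)
42..44  -- padding (2B)
44..48  d  (4B, 4-aligned)
48..68  b  (20B, 4-aligned)
68..72  -- padding (4B)
72..80  target  (8B, 8-aligned)
sizeof = 80, alignof = 8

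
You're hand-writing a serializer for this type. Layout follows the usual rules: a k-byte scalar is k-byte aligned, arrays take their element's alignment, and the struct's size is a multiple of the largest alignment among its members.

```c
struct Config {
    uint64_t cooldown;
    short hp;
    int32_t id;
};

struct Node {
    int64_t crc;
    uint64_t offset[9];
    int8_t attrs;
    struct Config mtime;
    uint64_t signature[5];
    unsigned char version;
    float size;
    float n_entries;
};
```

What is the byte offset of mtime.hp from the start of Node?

96

Config: cooldown at 0 (size 8, align 8) → ends 8; hp at 8 (size 2, align 2) → ends 10; pad 2 to align 4 for id; id at 12 (size 4, align 4) → ends 16; total 16 bytes, alignment 8
crc at 0 (size 8, align 8) → ends 8
offset at 8 (size 72, align 8) → ends 80
attrs at 80 (size 1, align 1) → ends 81
pad 7 to align 8 for mtime
mtime at 88 (size 16, align 8) → ends 104
within Config: hp at 8
88 + 8 = 96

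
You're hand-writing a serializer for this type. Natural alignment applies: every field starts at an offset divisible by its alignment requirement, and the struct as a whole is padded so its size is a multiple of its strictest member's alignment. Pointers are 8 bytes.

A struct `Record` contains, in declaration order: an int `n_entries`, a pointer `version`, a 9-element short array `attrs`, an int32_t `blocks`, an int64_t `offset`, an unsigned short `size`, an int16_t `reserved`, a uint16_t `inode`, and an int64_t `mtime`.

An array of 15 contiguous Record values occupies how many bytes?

@0: n_entries [4B, align 4] → 4
+4 pad (align 8)
@8: version [8B, align 8] → 16
@16: attrs [18B, align 2] → 34
+2 pad (align 4)
@36: blocks [4B, align 4] → 40
@40: offset [8B, align 8] → 48
@48: size [2B, align 2] → 50
@50: reserved [2B, align 2] → 52
@52: inode [2B, align 2] → 54
+2 pad (align 8)
@56: mtime [8B, align 8] → 64
size 64, align 8
array of 15: 15 × 64 = 960

960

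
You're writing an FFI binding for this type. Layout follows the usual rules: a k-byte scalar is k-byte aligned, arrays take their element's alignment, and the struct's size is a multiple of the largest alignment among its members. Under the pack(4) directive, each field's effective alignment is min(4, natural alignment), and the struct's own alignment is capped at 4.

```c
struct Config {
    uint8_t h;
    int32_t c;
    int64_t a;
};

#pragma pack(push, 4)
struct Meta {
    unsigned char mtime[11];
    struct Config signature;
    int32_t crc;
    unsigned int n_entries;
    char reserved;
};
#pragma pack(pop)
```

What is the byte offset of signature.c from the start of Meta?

16

Config: 0..1  h  (1B, 1-aligned); 1..4  -- padding (3B); 4..8  c  (4B, 4-aligned); 8..16  a  (8B, 8-aligned); sizeof = 16, alignof = 8
0..11  mtime  (11B, 1-aligned)
11..12  -- padding (1B)
12..28  signature  (16B, 4-aligned)
within Config: c at 4
12 + 4 = 16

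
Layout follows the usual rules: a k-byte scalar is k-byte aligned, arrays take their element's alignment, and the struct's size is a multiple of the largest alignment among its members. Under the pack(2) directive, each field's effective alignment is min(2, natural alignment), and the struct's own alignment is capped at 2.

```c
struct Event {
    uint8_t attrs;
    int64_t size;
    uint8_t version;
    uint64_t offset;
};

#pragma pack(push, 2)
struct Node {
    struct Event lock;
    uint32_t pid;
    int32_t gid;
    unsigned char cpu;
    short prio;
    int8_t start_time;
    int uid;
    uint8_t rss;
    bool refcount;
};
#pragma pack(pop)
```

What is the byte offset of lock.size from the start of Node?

8

Event: attrs at 0 (size 1, align 1) → ends 1; pad 7 to align 8 for size; size at 8 (size 8, align 8) → ends 16; version at 16 (size 1, align 1) → ends 17; pad 7 to align 8 for offset; offset at 24 (size 8, align 8) → ends 32; total 32 bytes, alignment 8
lock at 0 (size 32, align 2) → ends 32
within Event: size at 8
0 + 8 = 8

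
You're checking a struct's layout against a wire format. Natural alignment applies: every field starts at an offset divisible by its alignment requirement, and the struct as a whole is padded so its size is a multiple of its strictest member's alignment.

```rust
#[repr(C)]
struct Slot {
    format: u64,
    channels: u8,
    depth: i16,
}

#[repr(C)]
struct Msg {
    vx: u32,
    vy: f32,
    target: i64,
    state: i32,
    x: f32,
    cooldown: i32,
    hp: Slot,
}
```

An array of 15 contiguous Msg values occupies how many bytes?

720

Slot: 0..8  format  (8B, 8-aligned); 8..9  channels  (1B, 1-aligned); 9..10  -- padding (1B); 10..12  depth  (2B, 2-aligned); 12..16  -- tail padding (4B); sizeof = 16, alignof = 8
0..4  vx  (4B, 4-aligned)
4..8  vy  (4B, 4-aligned)
8..16  target  (8B, 8-aligned)
16..20  state  (4B, 4-aligned)
20..24  x  (4B, 4-aligned)
24..28  cooldown  (4B, 4-aligned)
28..32  -- padding (4B)
32..48  hp  (16B, 8-aligned)
sizeof = 48, alignof = 8
array of 15: 15 × 48 = 720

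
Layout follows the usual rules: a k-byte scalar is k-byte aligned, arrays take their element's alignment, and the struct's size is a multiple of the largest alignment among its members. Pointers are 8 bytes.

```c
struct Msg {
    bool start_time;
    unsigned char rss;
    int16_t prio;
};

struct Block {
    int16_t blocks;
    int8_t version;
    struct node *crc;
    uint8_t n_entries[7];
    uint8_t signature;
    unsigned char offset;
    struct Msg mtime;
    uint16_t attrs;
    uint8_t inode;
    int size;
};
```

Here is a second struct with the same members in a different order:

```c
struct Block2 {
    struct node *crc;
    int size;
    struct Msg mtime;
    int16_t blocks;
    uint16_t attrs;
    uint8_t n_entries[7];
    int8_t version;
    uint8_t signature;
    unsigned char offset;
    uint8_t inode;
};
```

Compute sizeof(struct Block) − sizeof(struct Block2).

8

Msg: start_time at 0 (size 1, align 1) → ends 1; rss at 1 (size 1, align 1) → ends 2; prio at 2 (size 2, align 2) → ends 4; total 4 bytes, alignment 2
blocks at 0 (size 2, align 2) → ends 2
version at 2 (size 1, align 1) → ends 3
pad 5 to align 8 for crc
crc at 8 (size 8, align 8) → ends 16
n_entries at 16 (size 7, align 1) → ends 23
signature at 23 (size 1, align 1) → ends 24
offset at 24 (size 1, align 1) → ends 25
pad 1 to align 2 for mtime
mtime at 26 (size 4, align 2) → ends 30
attrs at 30 (size 2, align 2) → ends 32
inode at 32 (size 1, align 1) → ends 33
pad 3 to align 4 for size
size at 36 (size 4, align 4) → ends 40
total 40 bytes, alignment 8
— Block2 —
crc at 0 (size 8, align 8) → ends 8
size at 8 (size 4, align 4) → ends 12
mtime at 12 (size 4, align 2) → ends 16
blocks at 16 (size 2, align 2) → ends 18
attrs at 18 (size 2, align 2) → ends 20
n_entries at 20 (size 7, align 1) → ends 27
version at 27 (size 1, align 1) → ends 28
signature at 28 (size 1, align 1) → ends 29
offset at 29 (size 1, align 1) → ends 30
inode at 30 (size 1, align 1) → ends 31
tail pad 1 to reach multiple of 8
total 32 bytes, alignment 8
40 − 32 = 8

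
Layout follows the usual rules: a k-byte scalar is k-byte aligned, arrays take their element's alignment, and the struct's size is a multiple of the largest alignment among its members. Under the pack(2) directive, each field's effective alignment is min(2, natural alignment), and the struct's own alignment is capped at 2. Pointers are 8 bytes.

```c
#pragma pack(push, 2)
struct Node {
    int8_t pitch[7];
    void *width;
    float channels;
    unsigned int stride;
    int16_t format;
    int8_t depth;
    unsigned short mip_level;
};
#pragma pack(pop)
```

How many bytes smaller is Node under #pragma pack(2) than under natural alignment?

natural layout:
  0..7  pitch  (7B, 1-aligned)
  7..8  -- padding (1B)
  8..16  width  (8B, 8-aligned)
  16..20  channels  (4B, 4-aligned)
  20..24  stride  (4B, 4-aligned)
  24..26  format  (2B, 2-aligned)
  26..27  depth  (1B, 1-aligned)
  27..28  -- padding (1B)
  28..30  mip_level  (2B, 2-aligned)
  30..32  -- tail padding (2B)
  sizeof = 32, alignof = 8
packed(2) layout:
  0..7  pitch  (7B, 1-aligned)
  7..8  -- padding (1B)
  8..16  width  (8B, 2-aligned)
  16..20  channels  (4B, 2-aligned)
  20..24  stride  (4B, 2-aligned)
  24..26  format  (2B, 2-aligned)
  26..27  depth  (1B, 1-aligned)
  27..28  -- padding (1B)
  28..30  mip_level  (2B, 2-aligned)
  sizeof = 30, alignof = 2
32 − 30 = 2

2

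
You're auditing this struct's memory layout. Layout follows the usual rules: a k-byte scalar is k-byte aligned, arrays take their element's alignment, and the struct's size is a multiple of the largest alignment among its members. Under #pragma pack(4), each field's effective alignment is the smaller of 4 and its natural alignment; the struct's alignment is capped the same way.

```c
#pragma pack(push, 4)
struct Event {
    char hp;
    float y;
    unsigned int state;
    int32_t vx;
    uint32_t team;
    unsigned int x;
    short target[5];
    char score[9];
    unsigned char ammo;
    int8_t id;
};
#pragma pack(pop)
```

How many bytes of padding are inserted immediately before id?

0..1  hp  (1B, 1-aligned)
1..4  -- padding (3B)
4..8  y  (4B, 4-aligned)
8..12  state  (4B, 4-aligned)
12..16  vx  (4B, 4-aligned)
16..20  team  (4B, 4-aligned)
20..24  x  (4B, 4-aligned)
24..34  target  (10B, 2-aligned)
34..43  score  (9B, 1-aligned)
43..44  ammo  (1B, 1-aligned)
44..45  id  (1B, 1-aligned)

0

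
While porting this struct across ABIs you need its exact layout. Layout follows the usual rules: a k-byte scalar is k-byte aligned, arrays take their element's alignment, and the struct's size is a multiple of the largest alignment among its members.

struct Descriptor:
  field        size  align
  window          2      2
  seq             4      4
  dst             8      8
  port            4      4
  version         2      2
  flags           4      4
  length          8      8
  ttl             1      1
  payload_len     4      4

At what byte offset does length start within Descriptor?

32

window at 0 (size 2, align 2) → ends 2
pad 2 to align 4 for seq
seq at 4 (size 4, align 4) → ends 8
dst at 8 (size 8, align 8) → ends 16
port at 16 (size 4, align 4) → ends 20
version at 20 (size 2, align 2) → ends 22
pad 2 to align 4 for flags
flags at 24 (size 4, align 4) → ends 28
pad 4 to align 8 for length
length at 32 (size 8, align 8) → ends 40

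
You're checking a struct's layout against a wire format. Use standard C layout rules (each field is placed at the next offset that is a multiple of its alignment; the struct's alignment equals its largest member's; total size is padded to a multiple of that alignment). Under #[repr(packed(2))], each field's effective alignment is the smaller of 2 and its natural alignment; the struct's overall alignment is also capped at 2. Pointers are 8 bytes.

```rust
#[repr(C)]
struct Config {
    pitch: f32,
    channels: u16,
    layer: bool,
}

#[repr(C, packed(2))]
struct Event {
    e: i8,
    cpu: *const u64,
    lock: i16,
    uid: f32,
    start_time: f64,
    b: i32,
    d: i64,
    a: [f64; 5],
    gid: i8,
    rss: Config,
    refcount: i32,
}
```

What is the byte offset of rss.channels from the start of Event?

Config: 0..4  pitch  (4B, 4-aligned); 4..6  channels  (2B, 2-aligned); 6..7  layer  (1B, 1-aligned); 7..8  -- tail padding (1B); sizeof = 8, alignof = 4
0..1  e  (1B, 1-aligned)
1..2  -- padding (1B)
2..10  cpu  (8B, 2-aligned)
10..12  lock  (2B, 2-aligned)
12..16  uid  (4B, 2-aligned)
16..24  start_time  (8B, 2-aligned)
24..28  b  (4B, 2-aligned)
28..36  d  (8B, 2-aligned)
36..76  a  (40B, 2-aligned)
76..77  gid  (1B, 1-aligned)
77..78  -- padding (1B)
78..86  rss  (8B, 2-aligned)
within Config: channels at 4
78 + 4 = 82

82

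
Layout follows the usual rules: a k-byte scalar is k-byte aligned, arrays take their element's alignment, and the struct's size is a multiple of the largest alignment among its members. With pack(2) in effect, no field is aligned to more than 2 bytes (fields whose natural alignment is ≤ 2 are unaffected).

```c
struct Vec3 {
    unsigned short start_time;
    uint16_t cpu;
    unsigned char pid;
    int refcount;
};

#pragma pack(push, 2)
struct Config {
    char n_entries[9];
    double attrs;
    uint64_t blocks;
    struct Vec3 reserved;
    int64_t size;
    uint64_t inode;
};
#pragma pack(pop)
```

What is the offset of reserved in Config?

26

Vec3: start_time at 0 (size 2, align 2) → ends 2; cpu at 2 (size 2, align 2) → ends 4; pid at 4 (size 1, align 1) → ends 5; pad 3 to align 4 for refcount; refcount at 8 (size 4, align 4) → ends 12; total 12 bytes, alignment 4
n_entries at 0 (size 9, align 1) → ends 9
pad 1 to align 2 for attrs
attrs at 10 (size 8, align 2) → ends 18
blocks at 18 (size 8, align 2) → ends 26
reserved at 26 (size 12, align 2) → ends 38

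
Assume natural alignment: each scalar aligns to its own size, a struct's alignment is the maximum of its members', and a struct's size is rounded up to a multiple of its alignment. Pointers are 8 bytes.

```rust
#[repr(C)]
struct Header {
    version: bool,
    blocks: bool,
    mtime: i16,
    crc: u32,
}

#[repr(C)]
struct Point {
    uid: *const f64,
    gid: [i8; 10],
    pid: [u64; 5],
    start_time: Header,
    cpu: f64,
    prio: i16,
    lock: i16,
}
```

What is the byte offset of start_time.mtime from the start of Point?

Header: @0: version [1B, align 1] → 1; @1: blocks [1B, align 1] → 2; @2: mtime [2B, align 2] → 4; @4: crc [4B, align 4] → 8; size 8, align 4
@0: uid [8B, align 8] → 8
@8: gid [10B, align 1] → 18
+6 pad (align 8)
@24: pid [40B, align 8] → 64
@64: start_time [8B, align 4] → 72
within Header: mtime at 2
64 + 2 = 66

66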